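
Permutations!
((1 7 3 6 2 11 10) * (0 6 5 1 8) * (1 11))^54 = (0 7 10 2 5)(1 11 6 3 8)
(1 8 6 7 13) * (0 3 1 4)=(0 3 1 8 6 7 13 4)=[3, 8, 2, 1, 0, 5, 7, 13, 6, 9, 10, 11, 12, 4]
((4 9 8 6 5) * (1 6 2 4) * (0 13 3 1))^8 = ((0 13 3 1 6 5)(2 4 9 8))^8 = (0 3 6)(1 5 13)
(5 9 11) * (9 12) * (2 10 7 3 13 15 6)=(2 10 7 3 13 15 6)(5 12 9 11)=[0, 1, 10, 13, 4, 12, 2, 3, 8, 11, 7, 5, 9, 15, 14, 6]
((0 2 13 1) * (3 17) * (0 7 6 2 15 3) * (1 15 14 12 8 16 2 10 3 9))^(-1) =(0 17 3 10 6 7 1 9 15 13 2 16 8 12 14)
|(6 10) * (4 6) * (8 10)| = |(4 6 8 10)| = 4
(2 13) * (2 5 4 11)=(2 13 5 4 11)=[0, 1, 13, 3, 11, 4, 6, 7, 8, 9, 10, 2, 12, 5]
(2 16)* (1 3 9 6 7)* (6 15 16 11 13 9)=(1 3 6 7)(2 11 13 9 15 16)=[0, 3, 11, 6, 4, 5, 7, 1, 8, 15, 10, 13, 12, 9, 14, 16, 2]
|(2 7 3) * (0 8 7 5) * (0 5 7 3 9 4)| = 7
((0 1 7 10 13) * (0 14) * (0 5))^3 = ((0 1 7 10 13 14 5))^3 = (0 10 5 7 14 1 13)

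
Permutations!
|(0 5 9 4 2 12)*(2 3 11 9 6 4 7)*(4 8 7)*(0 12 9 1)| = 11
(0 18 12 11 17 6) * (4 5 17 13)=[18, 1, 2, 3, 5, 17, 0, 7, 8, 9, 10, 13, 11, 4, 14, 15, 16, 6, 12]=(0 18 12 11 13 4 5 17 6)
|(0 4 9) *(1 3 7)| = |(0 4 9)(1 3 7)| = 3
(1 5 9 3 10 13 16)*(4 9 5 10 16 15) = (1 10 13 15 4 9 3 16) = [0, 10, 2, 16, 9, 5, 6, 7, 8, 3, 13, 11, 12, 15, 14, 4, 1]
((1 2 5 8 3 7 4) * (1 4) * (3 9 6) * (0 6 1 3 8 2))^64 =(0 1 9 8 6)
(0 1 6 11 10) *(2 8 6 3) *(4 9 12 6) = [1, 3, 8, 2, 9, 5, 11, 7, 4, 12, 0, 10, 6] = (0 1 3 2 8 4 9 12 6 11 10)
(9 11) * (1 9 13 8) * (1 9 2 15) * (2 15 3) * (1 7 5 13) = (1 15 7 5 13 8 9 11)(2 3) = [0, 15, 3, 2, 4, 13, 6, 5, 9, 11, 10, 1, 12, 8, 14, 7]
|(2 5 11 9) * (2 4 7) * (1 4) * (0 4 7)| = 6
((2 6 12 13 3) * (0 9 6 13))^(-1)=(0 12 6 9)(2 3 13)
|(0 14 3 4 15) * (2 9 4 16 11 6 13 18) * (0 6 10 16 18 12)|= |(0 14 3 18 2 9 4 15 6 13 12)(10 16 11)|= 33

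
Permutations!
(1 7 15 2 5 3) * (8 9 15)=[0, 7, 5, 1, 4, 3, 6, 8, 9, 15, 10, 11, 12, 13, 14, 2]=(1 7 8 9 15 2 5 3)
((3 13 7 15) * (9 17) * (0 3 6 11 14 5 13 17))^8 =(17)(5 13 7 15 6 11 14)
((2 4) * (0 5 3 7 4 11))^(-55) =(0 5 3 7 4 2 11)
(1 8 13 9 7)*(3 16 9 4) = (1 8 13 4 3 16 9 7) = [0, 8, 2, 16, 3, 5, 6, 1, 13, 7, 10, 11, 12, 4, 14, 15, 9]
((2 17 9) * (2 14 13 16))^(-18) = (17)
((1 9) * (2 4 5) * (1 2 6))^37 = (1 9 2 4 5 6)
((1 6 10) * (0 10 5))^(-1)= ((0 10 1 6 5))^(-1)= (0 5 6 1 10)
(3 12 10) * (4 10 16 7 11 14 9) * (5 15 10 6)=(3 12 16 7 11 14 9 4 6 5 15 10)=[0, 1, 2, 12, 6, 15, 5, 11, 8, 4, 3, 14, 16, 13, 9, 10, 7]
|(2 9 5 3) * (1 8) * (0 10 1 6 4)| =|(0 10 1 8 6 4)(2 9 5 3)| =12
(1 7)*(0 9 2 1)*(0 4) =(0 9 2 1 7 4) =[9, 7, 1, 3, 0, 5, 6, 4, 8, 2]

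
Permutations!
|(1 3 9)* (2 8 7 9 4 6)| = 8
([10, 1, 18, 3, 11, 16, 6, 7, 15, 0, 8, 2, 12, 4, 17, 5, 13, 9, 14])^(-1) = [9, 1, 11, 3, 13, 15, 6, 7, 10, 17, 0, 4, 12, 16, 18, 8, 5, 14, 2]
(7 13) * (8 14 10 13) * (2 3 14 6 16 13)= (2 3 14 10)(6 16 13 7 8)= [0, 1, 3, 14, 4, 5, 16, 8, 6, 9, 2, 11, 12, 7, 10, 15, 13]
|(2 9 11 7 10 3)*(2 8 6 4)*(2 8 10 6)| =|(2 9 11 7 6 4 8)(3 10)| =14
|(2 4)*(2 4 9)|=|(2 9)|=2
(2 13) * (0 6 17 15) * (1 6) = (0 1 6 17 15)(2 13) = [1, 6, 13, 3, 4, 5, 17, 7, 8, 9, 10, 11, 12, 2, 14, 0, 16, 15]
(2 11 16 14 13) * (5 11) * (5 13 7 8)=[0, 1, 13, 3, 4, 11, 6, 8, 5, 9, 10, 16, 12, 2, 7, 15, 14]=(2 13)(5 11 16 14 7 8)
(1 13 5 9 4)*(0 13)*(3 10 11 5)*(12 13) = (0 12 13 3 10 11 5 9 4 1) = [12, 0, 2, 10, 1, 9, 6, 7, 8, 4, 11, 5, 13, 3]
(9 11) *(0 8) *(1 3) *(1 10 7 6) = [8, 3, 2, 10, 4, 5, 1, 6, 0, 11, 7, 9] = (0 8)(1 3 10 7 6)(9 11)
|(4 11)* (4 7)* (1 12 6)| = 3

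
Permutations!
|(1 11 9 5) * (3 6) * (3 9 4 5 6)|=4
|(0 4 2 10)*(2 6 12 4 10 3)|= 6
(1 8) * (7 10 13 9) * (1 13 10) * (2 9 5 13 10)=(1 8 10 2 9 7)(5 13)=[0, 8, 9, 3, 4, 13, 6, 1, 10, 7, 2, 11, 12, 5]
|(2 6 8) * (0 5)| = 6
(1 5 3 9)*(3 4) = (1 5 4 3 9) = [0, 5, 2, 9, 3, 4, 6, 7, 8, 1]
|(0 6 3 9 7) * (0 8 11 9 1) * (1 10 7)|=|(0 6 3 10 7 8 11 9 1)|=9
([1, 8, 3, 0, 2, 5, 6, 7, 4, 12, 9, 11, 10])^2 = (0 8 2)(1 4 3)(9 10 12)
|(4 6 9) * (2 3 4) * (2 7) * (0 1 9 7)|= |(0 1 9)(2 3 4 6 7)|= 15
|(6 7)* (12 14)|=2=|(6 7)(12 14)|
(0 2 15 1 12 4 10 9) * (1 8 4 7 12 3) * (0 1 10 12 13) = [2, 3, 15, 10, 12, 5, 6, 13, 4, 1, 9, 11, 7, 0, 14, 8] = (0 2 15 8 4 12 7 13)(1 3 10 9)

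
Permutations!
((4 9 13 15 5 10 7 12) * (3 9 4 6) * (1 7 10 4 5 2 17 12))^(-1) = ((1 7)(2 17 12 6 3 9 13 15)(4 5))^(-1) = (1 7)(2 15 13 9 3 6 12 17)(4 5)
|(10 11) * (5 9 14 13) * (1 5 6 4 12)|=8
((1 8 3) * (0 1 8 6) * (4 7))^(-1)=((0 1 6)(3 8)(4 7))^(-1)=(0 6 1)(3 8)(4 7)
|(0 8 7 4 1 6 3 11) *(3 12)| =|(0 8 7 4 1 6 12 3 11)| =9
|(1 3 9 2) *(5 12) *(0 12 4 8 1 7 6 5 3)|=11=|(0 12 3 9 2 7 6 5 4 8 1)|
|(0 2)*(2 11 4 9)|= |(0 11 4 9 2)|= 5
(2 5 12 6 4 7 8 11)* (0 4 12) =(0 4 7 8 11 2 5)(6 12) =[4, 1, 5, 3, 7, 0, 12, 8, 11, 9, 10, 2, 6]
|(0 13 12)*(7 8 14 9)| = 12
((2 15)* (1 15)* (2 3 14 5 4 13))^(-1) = ((1 15 3 14 5 4 13 2))^(-1) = (1 2 13 4 5 14 3 15)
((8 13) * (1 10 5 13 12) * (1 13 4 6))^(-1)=(1 6 4 5 10)(8 13 12)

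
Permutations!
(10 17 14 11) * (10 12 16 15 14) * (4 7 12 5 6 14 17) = [0, 1, 2, 3, 7, 6, 14, 12, 8, 9, 4, 5, 16, 13, 11, 17, 15, 10] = (4 7 12 16 15 17 10)(5 6 14 11)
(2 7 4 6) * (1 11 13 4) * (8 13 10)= [0, 11, 7, 3, 6, 5, 2, 1, 13, 9, 8, 10, 12, 4]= (1 11 10 8 13 4 6 2 7)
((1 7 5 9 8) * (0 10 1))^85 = (0 10 1 7 5 9 8)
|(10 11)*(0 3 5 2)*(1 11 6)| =4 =|(0 3 5 2)(1 11 10 6)|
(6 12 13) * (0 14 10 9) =(0 14 10 9)(6 12 13) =[14, 1, 2, 3, 4, 5, 12, 7, 8, 0, 9, 11, 13, 6, 10]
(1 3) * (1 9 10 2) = (1 3 9 10 2) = [0, 3, 1, 9, 4, 5, 6, 7, 8, 10, 2]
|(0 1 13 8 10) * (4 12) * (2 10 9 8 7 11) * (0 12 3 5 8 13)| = |(0 1)(2 10 12 4 3 5 8 9 13 7 11)| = 22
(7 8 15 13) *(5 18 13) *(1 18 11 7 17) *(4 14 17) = (1 18 13 4 14 17)(5 11 7 8 15) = [0, 18, 2, 3, 14, 11, 6, 8, 15, 9, 10, 7, 12, 4, 17, 5, 16, 1, 13]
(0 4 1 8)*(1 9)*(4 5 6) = (0 5 6 4 9 1 8) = [5, 8, 2, 3, 9, 6, 4, 7, 0, 1]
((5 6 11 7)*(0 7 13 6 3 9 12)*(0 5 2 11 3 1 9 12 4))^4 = (0 13 5)(1 7 6)(2 3 9)(4 11 12)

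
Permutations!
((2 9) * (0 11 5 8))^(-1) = (0 8 5 11)(2 9)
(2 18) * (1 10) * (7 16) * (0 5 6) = [5, 10, 18, 3, 4, 6, 0, 16, 8, 9, 1, 11, 12, 13, 14, 15, 7, 17, 2] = (0 5 6)(1 10)(2 18)(7 16)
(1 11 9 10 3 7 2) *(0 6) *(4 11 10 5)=(0 6)(1 10 3 7 2)(4 11 9 5)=[6, 10, 1, 7, 11, 4, 0, 2, 8, 5, 3, 9]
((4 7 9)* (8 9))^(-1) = (4 9 8 7)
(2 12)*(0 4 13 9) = (0 4 13 9)(2 12) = [4, 1, 12, 3, 13, 5, 6, 7, 8, 0, 10, 11, 2, 9]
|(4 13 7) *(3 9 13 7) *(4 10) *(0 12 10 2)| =|(0 12 10 4 7 2)(3 9 13)| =6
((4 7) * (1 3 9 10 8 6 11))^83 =((1 3 9 10 8 6 11)(4 7))^83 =(1 11 6 8 10 9 3)(4 7)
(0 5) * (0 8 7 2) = (0 5 8 7 2) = [5, 1, 0, 3, 4, 8, 6, 2, 7]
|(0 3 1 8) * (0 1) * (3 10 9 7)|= 10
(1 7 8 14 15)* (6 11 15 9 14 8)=(1 7 6 11 15)(9 14)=[0, 7, 2, 3, 4, 5, 11, 6, 8, 14, 10, 15, 12, 13, 9, 1]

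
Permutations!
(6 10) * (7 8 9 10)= (6 7 8 9 10)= [0, 1, 2, 3, 4, 5, 7, 8, 9, 10, 6]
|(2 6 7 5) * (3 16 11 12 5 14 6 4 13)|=24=|(2 4 13 3 16 11 12 5)(6 7 14)|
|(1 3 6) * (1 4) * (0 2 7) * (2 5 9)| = |(0 5 9 2 7)(1 3 6 4)| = 20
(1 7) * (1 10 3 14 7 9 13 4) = (1 9 13 4)(3 14 7 10) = [0, 9, 2, 14, 1, 5, 6, 10, 8, 13, 3, 11, 12, 4, 7]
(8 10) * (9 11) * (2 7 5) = (2 7 5)(8 10)(9 11) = [0, 1, 7, 3, 4, 2, 6, 5, 10, 11, 8, 9]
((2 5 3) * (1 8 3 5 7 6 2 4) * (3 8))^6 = (8)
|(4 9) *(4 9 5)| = |(9)(4 5)| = 2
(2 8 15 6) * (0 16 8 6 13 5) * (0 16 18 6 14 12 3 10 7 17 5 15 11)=(0 18 6 2 14 12 3 10 7 17 5 16 8 11)(13 15)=[18, 1, 14, 10, 4, 16, 2, 17, 11, 9, 7, 0, 3, 15, 12, 13, 8, 5, 6]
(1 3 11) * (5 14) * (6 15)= (1 3 11)(5 14)(6 15)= [0, 3, 2, 11, 4, 14, 15, 7, 8, 9, 10, 1, 12, 13, 5, 6]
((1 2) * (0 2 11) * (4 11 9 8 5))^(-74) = ((0 2 1 9 8 5 4 11))^(-74) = (0 4 8 1)(2 11 5 9)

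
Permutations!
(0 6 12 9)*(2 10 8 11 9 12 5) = [6, 1, 10, 3, 4, 2, 5, 7, 11, 0, 8, 9, 12] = (12)(0 6 5 2 10 8 11 9)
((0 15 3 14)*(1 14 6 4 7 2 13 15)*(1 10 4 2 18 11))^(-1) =(0 14 1 11 18 7 4 10)(2 6 3 15 13)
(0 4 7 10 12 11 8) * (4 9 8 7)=[9, 1, 2, 3, 4, 5, 6, 10, 0, 8, 12, 7, 11]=(0 9 8)(7 10 12 11)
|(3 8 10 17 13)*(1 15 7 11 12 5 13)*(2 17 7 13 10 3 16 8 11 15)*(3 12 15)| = |(1 2 17)(3 11 15 13 16 8 12 5 10 7)| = 30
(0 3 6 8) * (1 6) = (0 3 1 6 8) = [3, 6, 2, 1, 4, 5, 8, 7, 0]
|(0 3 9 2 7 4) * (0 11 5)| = |(0 3 9 2 7 4 11 5)| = 8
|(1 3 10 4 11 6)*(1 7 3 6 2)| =|(1 6 7 3 10 4 11 2)| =8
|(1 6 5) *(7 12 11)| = |(1 6 5)(7 12 11)| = 3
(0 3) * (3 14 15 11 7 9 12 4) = (0 14 15 11 7 9 12 4 3) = [14, 1, 2, 0, 3, 5, 6, 9, 8, 12, 10, 7, 4, 13, 15, 11]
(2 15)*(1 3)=(1 3)(2 15)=[0, 3, 15, 1, 4, 5, 6, 7, 8, 9, 10, 11, 12, 13, 14, 2]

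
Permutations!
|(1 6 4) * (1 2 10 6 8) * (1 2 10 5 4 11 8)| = |(2 5 4 10 6 11 8)| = 7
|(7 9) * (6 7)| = |(6 7 9)| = 3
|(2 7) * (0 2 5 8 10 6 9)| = 8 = |(0 2 7 5 8 10 6 9)|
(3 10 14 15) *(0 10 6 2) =(0 10 14 15 3 6 2) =[10, 1, 0, 6, 4, 5, 2, 7, 8, 9, 14, 11, 12, 13, 15, 3]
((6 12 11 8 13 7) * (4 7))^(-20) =(4 7 6 12 11 8 13)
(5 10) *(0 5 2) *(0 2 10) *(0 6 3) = (10)(0 5 6 3) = [5, 1, 2, 0, 4, 6, 3, 7, 8, 9, 10]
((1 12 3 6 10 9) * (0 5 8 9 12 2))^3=(0 9)(1 5)(2 8)(3 12 10 6)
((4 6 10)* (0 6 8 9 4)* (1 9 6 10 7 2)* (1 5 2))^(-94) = (10)(1 4 6)(7 9 8) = ((0 10)(1 9 4 8 6 7)(2 5))^(-94)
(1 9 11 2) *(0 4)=(0 4)(1 9 11 2)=[4, 9, 1, 3, 0, 5, 6, 7, 8, 11, 10, 2]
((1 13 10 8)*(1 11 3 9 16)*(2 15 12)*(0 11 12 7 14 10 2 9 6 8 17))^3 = ((0 11 3 6 8 12 9 16 1 13 2 15 7 14 10 17))^3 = (0 6 9 13 7 17 3 12 1 15 10 11 8 16 2 14)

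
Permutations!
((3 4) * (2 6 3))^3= ((2 6 3 4))^3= (2 4 3 6)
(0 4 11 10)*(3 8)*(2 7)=[4, 1, 7, 8, 11, 5, 6, 2, 3, 9, 0, 10]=(0 4 11 10)(2 7)(3 8)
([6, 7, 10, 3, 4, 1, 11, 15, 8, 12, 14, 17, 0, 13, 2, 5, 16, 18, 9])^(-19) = [11, 7, 14, 3, 4, 1, 17, 15, 8, 0, 2, 18, 6, 13, 10, 5, 16, 9, 12]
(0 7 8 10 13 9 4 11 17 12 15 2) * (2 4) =(0 7 8 10 13 9 2)(4 11 17 12 15) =[7, 1, 0, 3, 11, 5, 6, 8, 10, 2, 13, 17, 15, 9, 14, 4, 16, 12]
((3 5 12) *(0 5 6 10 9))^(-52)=(0 6 5 10 12 9 3)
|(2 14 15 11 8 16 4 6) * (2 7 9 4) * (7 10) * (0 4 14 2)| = |(0 4 6 10 7 9 14 15 11 8 16)| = 11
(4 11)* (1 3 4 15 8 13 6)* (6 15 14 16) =(1 3 4 11 14 16 6)(8 13 15) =[0, 3, 2, 4, 11, 5, 1, 7, 13, 9, 10, 14, 12, 15, 16, 8, 6]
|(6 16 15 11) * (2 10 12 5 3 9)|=|(2 10 12 5 3 9)(6 16 15 11)|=12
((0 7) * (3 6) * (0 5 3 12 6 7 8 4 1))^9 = ((0 8 4 1)(3 7 5)(6 12))^9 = (0 8 4 1)(6 12)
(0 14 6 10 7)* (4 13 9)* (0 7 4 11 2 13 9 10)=(0 14 6)(2 13 10 4 9 11)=[14, 1, 13, 3, 9, 5, 0, 7, 8, 11, 4, 2, 12, 10, 6]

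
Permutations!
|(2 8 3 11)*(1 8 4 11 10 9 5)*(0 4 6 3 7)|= |(0 4 11 2 6 3 10 9 5 1 8 7)|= 12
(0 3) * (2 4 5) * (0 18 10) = [3, 1, 4, 18, 5, 2, 6, 7, 8, 9, 0, 11, 12, 13, 14, 15, 16, 17, 10] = (0 3 18 10)(2 4 5)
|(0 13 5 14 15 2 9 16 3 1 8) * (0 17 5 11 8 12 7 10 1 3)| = 44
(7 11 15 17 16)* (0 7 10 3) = (0 7 11 15 17 16 10 3) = [7, 1, 2, 0, 4, 5, 6, 11, 8, 9, 3, 15, 12, 13, 14, 17, 10, 16]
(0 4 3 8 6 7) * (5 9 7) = (0 4 3 8 6 5 9 7) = [4, 1, 2, 8, 3, 9, 5, 0, 6, 7]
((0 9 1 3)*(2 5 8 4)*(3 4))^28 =((0 9 1 4 2 5 8 3))^28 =(0 2)(1 8)(3 4)(5 9)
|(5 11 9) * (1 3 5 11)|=6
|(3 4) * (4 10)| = |(3 10 4)| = 3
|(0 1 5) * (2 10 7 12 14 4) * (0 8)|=|(0 1 5 8)(2 10 7 12 14 4)|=12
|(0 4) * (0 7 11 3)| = |(0 4 7 11 3)| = 5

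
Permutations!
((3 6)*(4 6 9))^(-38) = (3 4)(6 9)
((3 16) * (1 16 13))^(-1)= ((1 16 3 13))^(-1)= (1 13 3 16)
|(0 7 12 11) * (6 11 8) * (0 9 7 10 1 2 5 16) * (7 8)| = 12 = |(0 10 1 2 5 16)(6 11 9 8)(7 12)|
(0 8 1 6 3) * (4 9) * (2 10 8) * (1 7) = (0 2 10 8 7 1 6 3)(4 9) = [2, 6, 10, 0, 9, 5, 3, 1, 7, 4, 8]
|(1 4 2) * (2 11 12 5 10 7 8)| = |(1 4 11 12 5 10 7 8 2)| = 9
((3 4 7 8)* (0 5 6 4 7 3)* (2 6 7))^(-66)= ((0 5 7 8)(2 6 4 3))^(-66)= (0 7)(2 4)(3 6)(5 8)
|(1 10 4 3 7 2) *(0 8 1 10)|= 15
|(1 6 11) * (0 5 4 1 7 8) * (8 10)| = |(0 5 4 1 6 11 7 10 8)| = 9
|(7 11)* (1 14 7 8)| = 5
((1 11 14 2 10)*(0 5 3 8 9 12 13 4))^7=(0 4 13 12 9 8 3 5)(1 14 10 11 2)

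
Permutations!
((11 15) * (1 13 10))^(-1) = (1 10 13)(11 15) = ((1 13 10)(11 15))^(-1)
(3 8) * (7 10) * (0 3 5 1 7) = [3, 7, 2, 8, 4, 1, 6, 10, 5, 9, 0] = (0 3 8 5 1 7 10)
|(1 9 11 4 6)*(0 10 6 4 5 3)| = |(0 10 6 1 9 11 5 3)| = 8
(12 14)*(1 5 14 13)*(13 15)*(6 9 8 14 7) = (1 5 7 6 9 8 14 12 15 13) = [0, 5, 2, 3, 4, 7, 9, 6, 14, 8, 10, 11, 15, 1, 12, 13]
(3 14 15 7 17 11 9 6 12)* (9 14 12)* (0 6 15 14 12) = [6, 1, 2, 0, 4, 5, 9, 17, 8, 15, 10, 12, 3, 13, 14, 7, 16, 11] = (0 6 9 15 7 17 11 12 3)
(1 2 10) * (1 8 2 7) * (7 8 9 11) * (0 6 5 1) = (0 6 5 1 8 2 10 9 11 7) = [6, 8, 10, 3, 4, 1, 5, 0, 2, 11, 9, 7]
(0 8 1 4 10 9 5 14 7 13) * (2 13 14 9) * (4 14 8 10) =[10, 14, 13, 3, 4, 9, 6, 8, 1, 5, 2, 11, 12, 0, 7] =(0 10 2 13)(1 14 7 8)(5 9)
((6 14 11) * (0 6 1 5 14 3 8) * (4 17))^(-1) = (0 8 3 6)(1 11 14 5)(4 17)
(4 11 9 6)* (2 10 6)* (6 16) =(2 10 16 6 4 11 9) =[0, 1, 10, 3, 11, 5, 4, 7, 8, 2, 16, 9, 12, 13, 14, 15, 6]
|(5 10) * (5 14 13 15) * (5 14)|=|(5 10)(13 15 14)|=6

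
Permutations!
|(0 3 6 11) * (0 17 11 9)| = 4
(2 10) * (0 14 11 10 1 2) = [14, 2, 1, 3, 4, 5, 6, 7, 8, 9, 0, 10, 12, 13, 11] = (0 14 11 10)(1 2)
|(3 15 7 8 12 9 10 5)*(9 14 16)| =10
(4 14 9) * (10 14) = (4 10 14 9) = [0, 1, 2, 3, 10, 5, 6, 7, 8, 4, 14, 11, 12, 13, 9]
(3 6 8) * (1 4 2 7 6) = (1 4 2 7 6 8 3) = [0, 4, 7, 1, 2, 5, 8, 6, 3]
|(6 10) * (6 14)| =|(6 10 14)| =3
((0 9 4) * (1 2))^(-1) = (0 4 9)(1 2)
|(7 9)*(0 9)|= 3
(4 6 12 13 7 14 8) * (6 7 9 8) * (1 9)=(1 9 8 4 7 14 6 12 13)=[0, 9, 2, 3, 7, 5, 12, 14, 4, 8, 10, 11, 13, 1, 6]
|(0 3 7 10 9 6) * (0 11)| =|(0 3 7 10 9 6 11)| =7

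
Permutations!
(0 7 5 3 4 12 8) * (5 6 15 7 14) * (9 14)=(0 9 14 5 3 4 12 8)(6 15 7)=[9, 1, 2, 4, 12, 3, 15, 6, 0, 14, 10, 11, 8, 13, 5, 7]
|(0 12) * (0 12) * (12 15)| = |(12 15)| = 2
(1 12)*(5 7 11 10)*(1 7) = (1 12 7 11 10 5) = [0, 12, 2, 3, 4, 1, 6, 11, 8, 9, 5, 10, 7]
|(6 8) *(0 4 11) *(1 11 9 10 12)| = 14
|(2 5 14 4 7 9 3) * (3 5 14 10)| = |(2 14 4 7 9 5 10 3)| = 8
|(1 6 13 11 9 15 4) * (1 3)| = |(1 6 13 11 9 15 4 3)| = 8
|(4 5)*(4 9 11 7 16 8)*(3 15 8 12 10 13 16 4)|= |(3 15 8)(4 5 9 11 7)(10 13 16 12)|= 60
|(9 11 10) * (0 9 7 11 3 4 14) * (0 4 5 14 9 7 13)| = |(0 7 11 10 13)(3 5 14 4 9)| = 5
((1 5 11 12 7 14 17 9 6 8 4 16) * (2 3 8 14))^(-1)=(1 16 4 8 3 2 7 12 11 5)(6 9 17 14)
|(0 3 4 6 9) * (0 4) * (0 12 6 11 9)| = |(0 3 12 6)(4 11 9)| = 12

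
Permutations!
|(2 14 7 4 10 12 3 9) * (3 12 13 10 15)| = |(2 14 7 4 15 3 9)(10 13)| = 14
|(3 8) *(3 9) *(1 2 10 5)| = 12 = |(1 2 10 5)(3 8 9)|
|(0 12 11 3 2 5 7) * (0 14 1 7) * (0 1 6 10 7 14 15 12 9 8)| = 33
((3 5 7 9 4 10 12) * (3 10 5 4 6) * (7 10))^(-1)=((3 4 5 10 12 7 9 6))^(-1)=(3 6 9 7 12 10 5 4)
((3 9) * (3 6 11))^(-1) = ((3 9 6 11))^(-1) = (3 11 6 9)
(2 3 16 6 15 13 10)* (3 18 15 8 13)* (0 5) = [5, 1, 18, 16, 4, 0, 8, 7, 13, 9, 2, 11, 12, 10, 14, 3, 6, 17, 15] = (0 5)(2 18 15 3 16 6 8 13 10)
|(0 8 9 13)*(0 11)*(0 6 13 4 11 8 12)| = |(0 12)(4 11 6 13 8 9)| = 6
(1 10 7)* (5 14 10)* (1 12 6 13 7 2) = (1 5 14 10 2)(6 13 7 12) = [0, 5, 1, 3, 4, 14, 13, 12, 8, 9, 2, 11, 6, 7, 10]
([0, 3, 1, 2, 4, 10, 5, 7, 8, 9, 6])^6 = [0, 1, 2, 3, 4, 5, 6, 7, 8, 9, 10]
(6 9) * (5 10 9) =(5 10 9 6) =[0, 1, 2, 3, 4, 10, 5, 7, 8, 6, 9]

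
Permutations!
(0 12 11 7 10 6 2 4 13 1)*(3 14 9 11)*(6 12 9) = [9, 0, 4, 14, 13, 5, 2, 10, 8, 11, 12, 7, 3, 1, 6] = (0 9 11 7 10 12 3 14 6 2 4 13 1)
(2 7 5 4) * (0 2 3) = (0 2 7 5 4 3) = [2, 1, 7, 0, 3, 4, 6, 5]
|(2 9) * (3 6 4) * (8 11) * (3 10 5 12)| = 6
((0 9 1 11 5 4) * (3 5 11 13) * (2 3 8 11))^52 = ((0 9 1 13 8 11 2 3 5 4))^52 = (0 1 8 2 5)(3 4 9 13 11)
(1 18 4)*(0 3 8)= (0 3 8)(1 18 4)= [3, 18, 2, 8, 1, 5, 6, 7, 0, 9, 10, 11, 12, 13, 14, 15, 16, 17, 4]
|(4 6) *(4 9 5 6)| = |(5 6 9)| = 3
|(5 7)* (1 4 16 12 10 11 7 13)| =9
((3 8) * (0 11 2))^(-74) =(0 11 2) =((0 11 2)(3 8))^(-74)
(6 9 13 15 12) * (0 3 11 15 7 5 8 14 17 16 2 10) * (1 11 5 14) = (0 3 5 8 1 11 15 12 6 9 13 7 14 17 16 2 10) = [3, 11, 10, 5, 4, 8, 9, 14, 1, 13, 0, 15, 6, 7, 17, 12, 2, 16]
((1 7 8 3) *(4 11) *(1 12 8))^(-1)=(1 7)(3 8 12)(4 11)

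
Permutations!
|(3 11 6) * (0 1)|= |(0 1)(3 11 6)|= 6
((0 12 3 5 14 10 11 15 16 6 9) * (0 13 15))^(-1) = ((0 12 3 5 14 10 11)(6 9 13 15 16))^(-1) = (0 11 10 14 5 3 12)(6 16 15 13 9)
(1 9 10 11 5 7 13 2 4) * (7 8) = (1 9 10 11 5 8 7 13 2 4) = [0, 9, 4, 3, 1, 8, 6, 13, 7, 10, 11, 5, 12, 2]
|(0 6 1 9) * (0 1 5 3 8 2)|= |(0 6 5 3 8 2)(1 9)|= 6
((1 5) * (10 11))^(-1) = (1 5)(10 11)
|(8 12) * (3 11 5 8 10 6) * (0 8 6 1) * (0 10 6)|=|(0 8 12 6 3 11 5)(1 10)|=14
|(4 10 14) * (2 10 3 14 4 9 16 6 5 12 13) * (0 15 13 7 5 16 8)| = |(0 15 13 2 10 4 3 14 9 8)(5 12 7)(6 16)| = 30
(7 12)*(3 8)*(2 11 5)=(2 11 5)(3 8)(7 12)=[0, 1, 11, 8, 4, 2, 6, 12, 3, 9, 10, 5, 7]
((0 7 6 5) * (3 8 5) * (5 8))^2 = (8)(0 6 5 7 3)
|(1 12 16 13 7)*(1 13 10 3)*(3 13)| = 7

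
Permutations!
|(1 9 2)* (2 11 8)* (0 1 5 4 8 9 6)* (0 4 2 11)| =|(0 1 6 4 8 11 9)(2 5)| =14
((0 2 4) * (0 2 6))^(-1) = (0 6)(2 4)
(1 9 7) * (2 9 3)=(1 3 2 9 7)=[0, 3, 9, 2, 4, 5, 6, 1, 8, 7]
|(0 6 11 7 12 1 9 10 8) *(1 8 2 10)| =6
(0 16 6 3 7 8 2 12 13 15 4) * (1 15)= (0 16 6 3 7 8 2 12 13 1 15 4)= [16, 15, 12, 7, 0, 5, 3, 8, 2, 9, 10, 11, 13, 1, 14, 4, 6]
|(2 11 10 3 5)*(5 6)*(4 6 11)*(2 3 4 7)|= 6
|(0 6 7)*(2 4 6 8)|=|(0 8 2 4 6 7)|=6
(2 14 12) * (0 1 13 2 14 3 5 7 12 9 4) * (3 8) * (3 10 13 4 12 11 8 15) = (0 1 4)(2 15 3 5 7 11 8 10 13)(9 12 14) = [1, 4, 15, 5, 0, 7, 6, 11, 10, 12, 13, 8, 14, 2, 9, 3]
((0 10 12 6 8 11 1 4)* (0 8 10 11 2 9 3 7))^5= (0 2 11 9 1 3 4 7 8)(6 12 10)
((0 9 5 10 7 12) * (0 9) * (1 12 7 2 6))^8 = (1 12 9 5 10 2 6) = ((1 12 9 5 10 2 6))^8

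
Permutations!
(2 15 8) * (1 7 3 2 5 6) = (1 7 3 2 15 8 5 6) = [0, 7, 15, 2, 4, 6, 1, 3, 5, 9, 10, 11, 12, 13, 14, 8]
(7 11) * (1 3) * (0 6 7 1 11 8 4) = (0 6 7 8 4)(1 3 11) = [6, 3, 2, 11, 0, 5, 7, 8, 4, 9, 10, 1]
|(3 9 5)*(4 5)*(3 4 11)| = 6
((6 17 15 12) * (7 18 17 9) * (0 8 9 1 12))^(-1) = ((0 8 9 7 18 17 15)(1 12 6))^(-1) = (0 15 17 18 7 9 8)(1 6 12)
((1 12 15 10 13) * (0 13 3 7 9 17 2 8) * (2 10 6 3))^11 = ((0 13 1 12 15 6 3 7 9 17 10 2 8))^11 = (0 2 17 7 6 12 13 8 10 9 3 15 1)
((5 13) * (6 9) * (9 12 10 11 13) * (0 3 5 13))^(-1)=((13)(0 3 5 9 6 12 10 11))^(-1)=(13)(0 11 10 12 6 9 5 3)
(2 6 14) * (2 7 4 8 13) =(2 6 14 7 4 8 13) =[0, 1, 6, 3, 8, 5, 14, 4, 13, 9, 10, 11, 12, 2, 7]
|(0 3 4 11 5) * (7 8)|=|(0 3 4 11 5)(7 8)|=10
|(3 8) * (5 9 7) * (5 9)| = |(3 8)(7 9)| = 2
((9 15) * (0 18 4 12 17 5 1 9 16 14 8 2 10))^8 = (0 15 4 14 17 2 1)(5 10 9 18 16 12 8)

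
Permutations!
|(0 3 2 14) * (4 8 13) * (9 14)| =15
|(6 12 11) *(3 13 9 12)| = 6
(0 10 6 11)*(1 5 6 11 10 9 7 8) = (0 9 7 8 1 5 6 10 11) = [9, 5, 2, 3, 4, 6, 10, 8, 1, 7, 11, 0]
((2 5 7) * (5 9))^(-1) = (2 7 5 9)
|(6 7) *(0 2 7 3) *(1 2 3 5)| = |(0 3)(1 2 7 6 5)| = 10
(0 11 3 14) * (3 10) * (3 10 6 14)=(0 11 6 14)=[11, 1, 2, 3, 4, 5, 14, 7, 8, 9, 10, 6, 12, 13, 0]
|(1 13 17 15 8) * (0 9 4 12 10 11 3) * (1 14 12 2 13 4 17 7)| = 10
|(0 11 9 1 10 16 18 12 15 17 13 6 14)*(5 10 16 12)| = |(0 11 9 1 16 18 5 10 12 15 17 13 6 14)| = 14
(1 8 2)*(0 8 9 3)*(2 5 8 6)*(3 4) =(0 6 2 1 9 4 3)(5 8) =[6, 9, 1, 0, 3, 8, 2, 7, 5, 4]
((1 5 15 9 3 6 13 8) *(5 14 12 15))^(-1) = ((1 14 12 15 9 3 6 13 8))^(-1) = (1 8 13 6 3 9 15 12 14)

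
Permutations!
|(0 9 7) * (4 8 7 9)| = 4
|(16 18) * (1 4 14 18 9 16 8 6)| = 6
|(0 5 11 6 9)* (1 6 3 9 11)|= |(0 5 1 6 11 3 9)|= 7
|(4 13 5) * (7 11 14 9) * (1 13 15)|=|(1 13 5 4 15)(7 11 14 9)|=20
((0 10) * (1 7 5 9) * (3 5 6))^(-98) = ((0 10)(1 7 6 3 5 9))^(-98) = (10)(1 5 6)(3 7 9)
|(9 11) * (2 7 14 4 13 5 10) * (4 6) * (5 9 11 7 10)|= |(2 10)(4 13 9 7 14 6)|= 6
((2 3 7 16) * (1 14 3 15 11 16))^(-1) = (1 7 3 14)(2 16 11 15)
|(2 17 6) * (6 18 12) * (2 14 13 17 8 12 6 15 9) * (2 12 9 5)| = |(2 8 9 12 15 5)(6 14 13 17 18)| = 30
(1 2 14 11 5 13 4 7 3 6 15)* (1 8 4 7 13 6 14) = [0, 2, 1, 14, 13, 6, 15, 3, 4, 9, 10, 5, 12, 7, 11, 8] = (1 2)(3 14 11 5 6 15 8 4 13 7)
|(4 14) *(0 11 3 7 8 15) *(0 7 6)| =12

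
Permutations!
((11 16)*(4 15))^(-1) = (4 15)(11 16)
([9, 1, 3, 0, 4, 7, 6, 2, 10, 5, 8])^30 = [0, 1, 2, 3, 4, 5, 6, 7, 8, 9, 10]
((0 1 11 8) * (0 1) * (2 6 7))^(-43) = (1 8 11)(2 7 6)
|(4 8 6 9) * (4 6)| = 2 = |(4 8)(6 9)|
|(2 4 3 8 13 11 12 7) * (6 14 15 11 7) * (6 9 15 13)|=8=|(2 4 3 8 6 14 13 7)(9 15 11 12)|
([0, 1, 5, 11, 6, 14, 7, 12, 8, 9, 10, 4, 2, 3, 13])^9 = [0, 1, 12, 13, 11, 2, 4, 6, 8, 9, 10, 3, 7, 14, 5]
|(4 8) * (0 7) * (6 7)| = 6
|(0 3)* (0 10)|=3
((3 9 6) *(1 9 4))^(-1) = ((1 9 6 3 4))^(-1) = (1 4 3 6 9)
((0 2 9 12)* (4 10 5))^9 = ((0 2 9 12)(4 10 5))^9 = (0 2 9 12)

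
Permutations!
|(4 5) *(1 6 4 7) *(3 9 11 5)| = 8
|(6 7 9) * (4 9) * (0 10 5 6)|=7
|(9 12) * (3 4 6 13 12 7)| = |(3 4 6 13 12 9 7)| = 7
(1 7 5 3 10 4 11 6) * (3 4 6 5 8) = (1 7 8 3 10 6)(4 11 5) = [0, 7, 2, 10, 11, 4, 1, 8, 3, 9, 6, 5]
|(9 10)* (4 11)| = 2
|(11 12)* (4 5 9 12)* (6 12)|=|(4 5 9 6 12 11)|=6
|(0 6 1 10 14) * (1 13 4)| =|(0 6 13 4 1 10 14)| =7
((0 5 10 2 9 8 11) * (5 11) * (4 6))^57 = (0 11)(2 8 10 9 5)(4 6)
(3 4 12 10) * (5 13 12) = (3 4 5 13 12 10) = [0, 1, 2, 4, 5, 13, 6, 7, 8, 9, 3, 11, 10, 12]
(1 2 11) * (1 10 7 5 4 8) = (1 2 11 10 7 5 4 8) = [0, 2, 11, 3, 8, 4, 6, 5, 1, 9, 7, 10]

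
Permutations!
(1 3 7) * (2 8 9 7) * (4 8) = (1 3 2 4 8 9 7) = [0, 3, 4, 2, 8, 5, 6, 1, 9, 7]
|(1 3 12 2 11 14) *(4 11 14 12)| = 7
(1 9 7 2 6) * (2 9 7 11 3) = [0, 7, 6, 2, 4, 5, 1, 9, 8, 11, 10, 3] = (1 7 9 11 3 2 6)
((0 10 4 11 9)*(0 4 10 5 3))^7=(0 5 3)(4 11 9)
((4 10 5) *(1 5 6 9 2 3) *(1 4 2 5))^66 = (2 10 5 4 9 3 6)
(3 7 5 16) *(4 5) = (3 7 4 5 16) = [0, 1, 2, 7, 5, 16, 6, 4, 8, 9, 10, 11, 12, 13, 14, 15, 3]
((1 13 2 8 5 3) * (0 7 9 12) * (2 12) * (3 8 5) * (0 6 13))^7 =((0 7 9 2 5 8 3 1)(6 13 12))^7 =(0 1 3 8 5 2 9 7)(6 13 12)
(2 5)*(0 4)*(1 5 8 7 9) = (0 4)(1 5 2 8 7 9) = [4, 5, 8, 3, 0, 2, 6, 9, 7, 1]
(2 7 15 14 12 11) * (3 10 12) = (2 7 15 14 3 10 12 11) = [0, 1, 7, 10, 4, 5, 6, 15, 8, 9, 12, 2, 11, 13, 3, 14]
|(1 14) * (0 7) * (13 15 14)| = |(0 7)(1 13 15 14)| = 4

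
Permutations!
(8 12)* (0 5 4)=(0 5 4)(8 12)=[5, 1, 2, 3, 0, 4, 6, 7, 12, 9, 10, 11, 8]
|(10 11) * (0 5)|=|(0 5)(10 11)|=2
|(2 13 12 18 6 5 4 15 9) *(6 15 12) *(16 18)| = 10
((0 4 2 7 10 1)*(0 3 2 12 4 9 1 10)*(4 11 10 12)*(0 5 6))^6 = ((0 9 1 3 2 7 5 6)(10 12 11))^6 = (12)(0 5 2 1)(3 9 6 7)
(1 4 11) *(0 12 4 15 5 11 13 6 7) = (0 12 4 13 6 7)(1 15 5 11) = [12, 15, 2, 3, 13, 11, 7, 0, 8, 9, 10, 1, 4, 6, 14, 5]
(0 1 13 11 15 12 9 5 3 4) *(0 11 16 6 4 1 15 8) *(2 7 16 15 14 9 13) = [14, 2, 7, 1, 11, 3, 4, 16, 0, 5, 10, 8, 13, 15, 9, 12, 6] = (0 14 9 5 3 1 2 7 16 6 4 11 8)(12 13 15)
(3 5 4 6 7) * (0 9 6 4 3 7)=(0 9 6)(3 5)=[9, 1, 2, 5, 4, 3, 0, 7, 8, 6]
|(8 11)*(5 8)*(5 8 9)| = |(5 9)(8 11)| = 2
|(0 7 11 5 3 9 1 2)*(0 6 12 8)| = |(0 7 11 5 3 9 1 2 6 12 8)| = 11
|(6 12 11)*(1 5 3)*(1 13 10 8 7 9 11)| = |(1 5 3 13 10 8 7 9 11 6 12)| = 11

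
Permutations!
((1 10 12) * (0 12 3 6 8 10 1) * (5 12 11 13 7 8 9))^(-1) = (0 12 5 9 6 3 10 8 7 13 11)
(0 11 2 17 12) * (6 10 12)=[11, 1, 17, 3, 4, 5, 10, 7, 8, 9, 12, 2, 0, 13, 14, 15, 16, 6]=(0 11 2 17 6 10 12)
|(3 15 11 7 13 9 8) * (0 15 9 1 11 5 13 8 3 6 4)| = |(0 15 5 13 1 11 7 8 6 4)(3 9)| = 10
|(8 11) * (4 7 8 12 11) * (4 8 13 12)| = 5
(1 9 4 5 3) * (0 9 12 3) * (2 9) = (0 2 9 4 5)(1 12 3) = [2, 12, 9, 1, 5, 0, 6, 7, 8, 4, 10, 11, 3]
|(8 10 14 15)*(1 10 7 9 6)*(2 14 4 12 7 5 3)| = |(1 10 4 12 7 9 6)(2 14 15 8 5 3)| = 42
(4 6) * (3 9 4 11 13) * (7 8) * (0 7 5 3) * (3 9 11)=[7, 1, 2, 11, 6, 9, 3, 8, 5, 4, 10, 13, 12, 0]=(0 7 8 5 9 4 6 3 11 13)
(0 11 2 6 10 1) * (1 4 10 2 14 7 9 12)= [11, 0, 6, 3, 10, 5, 2, 9, 8, 12, 4, 14, 1, 13, 7]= (0 11 14 7 9 12 1)(2 6)(4 10)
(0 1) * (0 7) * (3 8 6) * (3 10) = [1, 7, 2, 8, 4, 5, 10, 0, 6, 9, 3] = (0 1 7)(3 8 6 10)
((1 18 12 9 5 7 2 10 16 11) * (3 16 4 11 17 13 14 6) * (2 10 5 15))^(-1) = ((1 18 12 9 15 2 5 7 10 4 11)(3 16 17 13 14 6))^(-1) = (1 11 4 10 7 5 2 15 9 12 18)(3 6 14 13 17 16)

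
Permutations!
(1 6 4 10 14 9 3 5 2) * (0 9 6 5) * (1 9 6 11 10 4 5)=(0 6 5 2 9 3)(10 14 11)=[6, 1, 9, 0, 4, 2, 5, 7, 8, 3, 14, 10, 12, 13, 11]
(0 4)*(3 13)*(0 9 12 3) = (0 4 9 12 3 13) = [4, 1, 2, 13, 9, 5, 6, 7, 8, 12, 10, 11, 3, 0]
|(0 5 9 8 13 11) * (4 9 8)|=10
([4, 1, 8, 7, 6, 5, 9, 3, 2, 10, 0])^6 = (0 4 6 9 10)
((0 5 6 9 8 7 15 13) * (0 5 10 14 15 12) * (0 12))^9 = ((0 10 14 15 13 5 6 9 8 7))^9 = (0 7 8 9 6 5 13 15 14 10)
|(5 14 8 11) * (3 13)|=|(3 13)(5 14 8 11)|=4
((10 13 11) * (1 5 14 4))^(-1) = ((1 5 14 4)(10 13 11))^(-1) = (1 4 14 5)(10 11 13)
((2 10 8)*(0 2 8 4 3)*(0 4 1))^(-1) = ((0 2 10 1)(3 4))^(-1) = (0 1 10 2)(3 4)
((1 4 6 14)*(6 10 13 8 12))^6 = (1 6 8 10)(4 14 12 13)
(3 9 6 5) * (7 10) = (3 9 6 5)(7 10) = [0, 1, 2, 9, 4, 3, 5, 10, 8, 6, 7]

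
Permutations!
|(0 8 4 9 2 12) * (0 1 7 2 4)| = 4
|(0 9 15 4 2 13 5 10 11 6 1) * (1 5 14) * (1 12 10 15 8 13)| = 14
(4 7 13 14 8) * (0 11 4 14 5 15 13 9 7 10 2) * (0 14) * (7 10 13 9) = [11, 1, 14, 3, 13, 15, 6, 7, 0, 10, 2, 4, 12, 5, 8, 9] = (0 11 4 13 5 15 9 10 2 14 8)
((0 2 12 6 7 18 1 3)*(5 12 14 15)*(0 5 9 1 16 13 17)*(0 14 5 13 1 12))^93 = (1 7 9 17)(3 18 12 14)(6 15 13 16)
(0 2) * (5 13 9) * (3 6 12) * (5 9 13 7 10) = (13)(0 2)(3 6 12)(5 7 10) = [2, 1, 0, 6, 4, 7, 12, 10, 8, 9, 5, 11, 3, 13]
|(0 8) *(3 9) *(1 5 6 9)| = 10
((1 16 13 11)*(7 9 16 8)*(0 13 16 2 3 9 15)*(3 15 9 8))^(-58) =((16)(0 13 11 1 3 8 7 9 2 15))^(-58) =(16)(0 11 3 7 2)(1 8 9 15 13)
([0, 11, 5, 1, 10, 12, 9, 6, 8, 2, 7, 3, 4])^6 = [0, 1, 6, 3, 5, 9, 10, 4, 8, 7, 12, 11, 2]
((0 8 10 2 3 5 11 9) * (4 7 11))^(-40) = (11)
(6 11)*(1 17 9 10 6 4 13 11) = (1 17 9 10 6)(4 13 11) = [0, 17, 2, 3, 13, 5, 1, 7, 8, 10, 6, 4, 12, 11, 14, 15, 16, 9]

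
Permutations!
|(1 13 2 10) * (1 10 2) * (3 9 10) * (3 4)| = |(1 13)(3 9 10 4)| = 4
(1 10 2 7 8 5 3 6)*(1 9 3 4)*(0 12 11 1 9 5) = (0 12 11 1 10 2 7 8)(3 6 5 4 9) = [12, 10, 7, 6, 9, 4, 5, 8, 0, 3, 2, 1, 11]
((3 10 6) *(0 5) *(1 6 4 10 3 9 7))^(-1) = ((0 5)(1 6 9 7)(4 10))^(-1) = (0 5)(1 7 9 6)(4 10)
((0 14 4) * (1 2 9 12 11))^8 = (0 4 14)(1 12 2 11 9)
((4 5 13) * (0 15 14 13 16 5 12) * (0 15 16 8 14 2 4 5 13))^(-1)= ((0 16 13 5 8 14)(2 4 12 15))^(-1)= (0 14 8 5 13 16)(2 15 12 4)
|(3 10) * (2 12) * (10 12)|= |(2 10 3 12)|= 4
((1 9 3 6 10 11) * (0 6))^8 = ((0 6 10 11 1 9 3))^8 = (0 6 10 11 1 9 3)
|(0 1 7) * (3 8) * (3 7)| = |(0 1 3 8 7)| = 5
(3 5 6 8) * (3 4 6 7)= (3 5 7)(4 6 8)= [0, 1, 2, 5, 6, 7, 8, 3, 4]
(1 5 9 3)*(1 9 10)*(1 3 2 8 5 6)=(1 6)(2 8 5 10 3 9)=[0, 6, 8, 9, 4, 10, 1, 7, 5, 2, 3]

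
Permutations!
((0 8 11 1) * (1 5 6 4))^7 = (11)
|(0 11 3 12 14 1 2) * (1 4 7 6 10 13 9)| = |(0 11 3 12 14 4 7 6 10 13 9 1 2)| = 13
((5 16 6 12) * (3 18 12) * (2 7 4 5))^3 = ((2 7 4 5 16 6 3 18 12))^3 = (2 5 3)(4 6 12)(7 16 18)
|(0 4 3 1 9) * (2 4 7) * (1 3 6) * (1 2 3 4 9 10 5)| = 21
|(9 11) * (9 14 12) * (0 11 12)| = 6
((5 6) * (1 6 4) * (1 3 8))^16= (1 3 5)(4 6 8)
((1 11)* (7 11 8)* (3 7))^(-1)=((1 8 3 7 11))^(-1)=(1 11 7 3 8)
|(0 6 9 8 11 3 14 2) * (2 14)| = |(14)(0 6 9 8 11 3 2)| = 7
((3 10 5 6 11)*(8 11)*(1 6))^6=((1 6 8 11 3 10 5))^6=(1 5 10 3 11 8 6)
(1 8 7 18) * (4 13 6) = [0, 8, 2, 3, 13, 5, 4, 18, 7, 9, 10, 11, 12, 6, 14, 15, 16, 17, 1] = (1 8 7 18)(4 13 6)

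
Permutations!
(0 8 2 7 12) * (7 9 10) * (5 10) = [8, 1, 9, 3, 4, 10, 6, 12, 2, 5, 7, 11, 0] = (0 8 2 9 5 10 7 12)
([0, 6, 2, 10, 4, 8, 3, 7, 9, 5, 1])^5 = [0, 6, 2, 10, 4, 9, 3, 7, 5, 8, 1]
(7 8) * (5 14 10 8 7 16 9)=(5 14 10 8 16 9)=[0, 1, 2, 3, 4, 14, 6, 7, 16, 5, 8, 11, 12, 13, 10, 15, 9]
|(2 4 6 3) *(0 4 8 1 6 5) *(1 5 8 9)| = |(0 4 8 5)(1 6 3 2 9)| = 20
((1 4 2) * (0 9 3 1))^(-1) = (0 2 4 1 3 9)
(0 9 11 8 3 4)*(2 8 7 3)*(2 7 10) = [9, 1, 8, 4, 0, 5, 6, 3, 7, 11, 2, 10] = (0 9 11 10 2 8 7 3 4)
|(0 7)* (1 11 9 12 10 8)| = 6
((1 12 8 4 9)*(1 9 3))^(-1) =(1 3 4 8 12)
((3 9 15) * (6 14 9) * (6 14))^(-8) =(15)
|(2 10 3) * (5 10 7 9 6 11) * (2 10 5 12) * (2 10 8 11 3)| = 9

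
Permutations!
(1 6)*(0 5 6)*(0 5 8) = (0 8)(1 5 6) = [8, 5, 2, 3, 4, 6, 1, 7, 0]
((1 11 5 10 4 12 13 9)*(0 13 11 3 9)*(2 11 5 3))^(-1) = ((0 13)(1 2 11 3 9)(4 12 5 10))^(-1) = (0 13)(1 9 3 11 2)(4 10 5 12)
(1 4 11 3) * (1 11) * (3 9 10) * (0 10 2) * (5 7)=(0 10 3 11 9 2)(1 4)(5 7)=[10, 4, 0, 11, 1, 7, 6, 5, 8, 2, 3, 9]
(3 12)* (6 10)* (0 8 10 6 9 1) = (0 8 10 9 1)(3 12) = [8, 0, 2, 12, 4, 5, 6, 7, 10, 1, 9, 11, 3]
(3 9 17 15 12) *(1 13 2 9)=(1 13 2 9 17 15 12 3)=[0, 13, 9, 1, 4, 5, 6, 7, 8, 17, 10, 11, 3, 2, 14, 12, 16, 15]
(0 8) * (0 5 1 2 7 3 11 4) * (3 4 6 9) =(0 8 5 1 2 7 4)(3 11 6 9) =[8, 2, 7, 11, 0, 1, 9, 4, 5, 3, 10, 6]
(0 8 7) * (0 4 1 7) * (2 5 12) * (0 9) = [8, 7, 5, 3, 1, 12, 6, 4, 9, 0, 10, 11, 2] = (0 8 9)(1 7 4)(2 5 12)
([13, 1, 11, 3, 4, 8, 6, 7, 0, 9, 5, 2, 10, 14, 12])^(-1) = [8, 1, 11, 3, 4, 10, 6, 7, 5, 9, 12, 2, 14, 0, 13]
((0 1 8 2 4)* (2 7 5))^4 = (0 5 1 2 8 4 7)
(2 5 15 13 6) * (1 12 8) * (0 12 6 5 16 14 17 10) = (0 12 8 1 6 2 16 14 17 10)(5 15 13) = [12, 6, 16, 3, 4, 15, 2, 7, 1, 9, 0, 11, 8, 5, 17, 13, 14, 10]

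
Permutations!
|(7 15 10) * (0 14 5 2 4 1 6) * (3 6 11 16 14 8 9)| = 105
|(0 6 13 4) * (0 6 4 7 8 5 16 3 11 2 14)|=12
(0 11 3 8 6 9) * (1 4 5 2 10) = [11, 4, 10, 8, 5, 2, 9, 7, 6, 0, 1, 3] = (0 11 3 8 6 9)(1 4 5 2 10)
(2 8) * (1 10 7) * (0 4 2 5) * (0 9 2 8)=(0 4 8 5 9 2)(1 10 7)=[4, 10, 0, 3, 8, 9, 6, 1, 5, 2, 7]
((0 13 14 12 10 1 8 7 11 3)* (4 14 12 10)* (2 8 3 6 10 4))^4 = ((0 13 12 2 8 7 11 6 10 1 3)(4 14))^4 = (14)(0 8 10 13 7 1 12 11 3 2 6)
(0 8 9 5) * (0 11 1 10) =(0 8 9 5 11 1 10) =[8, 10, 2, 3, 4, 11, 6, 7, 9, 5, 0, 1]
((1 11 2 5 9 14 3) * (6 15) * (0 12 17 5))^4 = (0 9 11 17 3)(1 12 14 2 5)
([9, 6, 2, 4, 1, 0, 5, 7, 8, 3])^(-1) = [5, 4, 2, 9, 3, 6, 1, 7, 8, 0]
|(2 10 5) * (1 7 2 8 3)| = 7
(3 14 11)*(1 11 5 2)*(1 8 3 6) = (1 11 6)(2 8 3 14 5) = [0, 11, 8, 14, 4, 2, 1, 7, 3, 9, 10, 6, 12, 13, 5]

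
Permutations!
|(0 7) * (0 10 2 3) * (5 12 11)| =|(0 7 10 2 3)(5 12 11)| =15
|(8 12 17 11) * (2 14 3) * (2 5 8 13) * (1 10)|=18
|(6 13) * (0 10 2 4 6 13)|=|(13)(0 10 2 4 6)|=5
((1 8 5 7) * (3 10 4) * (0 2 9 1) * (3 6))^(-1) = ((0 2 9 1 8 5 7)(3 10 4 6))^(-1) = (0 7 5 8 1 9 2)(3 6 4 10)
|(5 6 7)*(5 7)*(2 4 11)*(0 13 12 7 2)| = |(0 13 12 7 2 4 11)(5 6)| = 14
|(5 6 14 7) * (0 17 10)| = |(0 17 10)(5 6 14 7)| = 12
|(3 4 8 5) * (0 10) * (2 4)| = |(0 10)(2 4 8 5 3)| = 10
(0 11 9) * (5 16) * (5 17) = (0 11 9)(5 16 17) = [11, 1, 2, 3, 4, 16, 6, 7, 8, 0, 10, 9, 12, 13, 14, 15, 17, 5]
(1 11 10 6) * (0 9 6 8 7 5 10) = [9, 11, 2, 3, 4, 10, 1, 5, 7, 6, 8, 0] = (0 9 6 1 11)(5 10 8 7)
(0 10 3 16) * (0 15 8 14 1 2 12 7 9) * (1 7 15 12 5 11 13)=[10, 2, 5, 16, 4, 11, 6, 9, 14, 0, 3, 13, 15, 1, 7, 8, 12]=(0 10 3 16 12 15 8 14 7 9)(1 2 5 11 13)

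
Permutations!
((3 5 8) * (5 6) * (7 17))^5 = (3 6 5 8)(7 17)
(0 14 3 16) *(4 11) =(0 14 3 16)(4 11) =[14, 1, 2, 16, 11, 5, 6, 7, 8, 9, 10, 4, 12, 13, 3, 15, 0]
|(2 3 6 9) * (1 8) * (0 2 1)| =7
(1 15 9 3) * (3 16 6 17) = (1 15 9 16 6 17 3) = [0, 15, 2, 1, 4, 5, 17, 7, 8, 16, 10, 11, 12, 13, 14, 9, 6, 3]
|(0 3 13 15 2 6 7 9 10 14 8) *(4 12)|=|(0 3 13 15 2 6 7 9 10 14 8)(4 12)|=22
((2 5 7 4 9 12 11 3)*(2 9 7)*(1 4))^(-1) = (1 7 4)(2 5)(3 11 12 9)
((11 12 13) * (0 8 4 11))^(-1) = (0 13 12 11 4 8)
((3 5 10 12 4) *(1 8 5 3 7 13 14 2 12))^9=((1 8 5 10)(2 12 4 7 13 14))^9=(1 8 5 10)(2 7)(4 14)(12 13)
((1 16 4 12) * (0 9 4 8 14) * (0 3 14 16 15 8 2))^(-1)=((0 9 4 12 1 15 8 16 2)(3 14))^(-1)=(0 2 16 8 15 1 12 4 9)(3 14)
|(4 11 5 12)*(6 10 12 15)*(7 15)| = |(4 11 5 7 15 6 10 12)| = 8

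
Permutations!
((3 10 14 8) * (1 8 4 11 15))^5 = ((1 8 3 10 14 4 11 15))^5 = (1 4 3 15 14 8 11 10)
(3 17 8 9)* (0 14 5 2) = (0 14 5 2)(3 17 8 9) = [14, 1, 0, 17, 4, 2, 6, 7, 9, 3, 10, 11, 12, 13, 5, 15, 16, 8]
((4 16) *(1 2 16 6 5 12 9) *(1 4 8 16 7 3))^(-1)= (1 3 7 2)(4 9 12 5 6)(8 16)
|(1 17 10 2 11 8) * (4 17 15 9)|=9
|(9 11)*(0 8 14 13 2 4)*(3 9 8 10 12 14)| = 28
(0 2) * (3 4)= [2, 1, 0, 4, 3]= (0 2)(3 4)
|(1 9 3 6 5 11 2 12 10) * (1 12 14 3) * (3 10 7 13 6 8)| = 18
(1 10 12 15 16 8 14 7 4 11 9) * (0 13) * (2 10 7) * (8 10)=(0 13)(1 7 4 11 9)(2 8 14)(10 12 15 16)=[13, 7, 8, 3, 11, 5, 6, 4, 14, 1, 12, 9, 15, 0, 2, 16, 10]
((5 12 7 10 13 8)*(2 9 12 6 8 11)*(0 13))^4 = ((0 13 11 2 9 12 7 10)(5 6 8))^4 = (0 9)(2 10)(5 6 8)(7 11)(12 13)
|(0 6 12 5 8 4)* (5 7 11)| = 8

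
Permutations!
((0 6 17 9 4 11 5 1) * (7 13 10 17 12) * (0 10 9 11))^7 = (1 17 5 10 11)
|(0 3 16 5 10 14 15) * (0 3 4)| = |(0 4)(3 16 5 10 14 15)| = 6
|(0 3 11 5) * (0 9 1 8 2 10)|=9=|(0 3 11 5 9 1 8 2 10)|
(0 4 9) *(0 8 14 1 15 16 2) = (0 4 9 8 14 1 15 16 2) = [4, 15, 0, 3, 9, 5, 6, 7, 14, 8, 10, 11, 12, 13, 1, 16, 2]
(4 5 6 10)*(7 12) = (4 5 6 10)(7 12) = [0, 1, 2, 3, 5, 6, 10, 12, 8, 9, 4, 11, 7]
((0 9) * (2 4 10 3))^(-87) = ((0 9)(2 4 10 3))^(-87) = (0 9)(2 4 10 3)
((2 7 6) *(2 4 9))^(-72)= (2 4 7 9 6)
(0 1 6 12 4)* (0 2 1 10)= [10, 6, 1, 3, 2, 5, 12, 7, 8, 9, 0, 11, 4]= (0 10)(1 6 12 4 2)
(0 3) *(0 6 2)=(0 3 6 2)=[3, 1, 0, 6, 4, 5, 2]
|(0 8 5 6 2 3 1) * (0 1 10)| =7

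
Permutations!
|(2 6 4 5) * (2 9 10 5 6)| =|(4 6)(5 9 10)| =6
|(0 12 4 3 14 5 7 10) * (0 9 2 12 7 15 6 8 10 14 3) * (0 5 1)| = 36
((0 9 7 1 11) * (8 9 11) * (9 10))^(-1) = ((0 11)(1 8 10 9 7))^(-1) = (0 11)(1 7 9 10 8)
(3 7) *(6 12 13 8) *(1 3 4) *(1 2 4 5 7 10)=(1 3 10)(2 4)(5 7)(6 12 13 8)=[0, 3, 4, 10, 2, 7, 12, 5, 6, 9, 1, 11, 13, 8]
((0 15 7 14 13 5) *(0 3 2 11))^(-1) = (0 11 2 3 5 13 14 7 15)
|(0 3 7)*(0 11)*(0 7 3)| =|(7 11)| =2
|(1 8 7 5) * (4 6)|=|(1 8 7 5)(4 6)|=4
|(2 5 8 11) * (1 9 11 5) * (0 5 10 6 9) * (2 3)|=10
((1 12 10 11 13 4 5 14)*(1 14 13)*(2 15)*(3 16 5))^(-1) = ((1 12 10 11)(2 15)(3 16 5 13 4))^(-1) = (1 11 10 12)(2 15)(3 4 13 5 16)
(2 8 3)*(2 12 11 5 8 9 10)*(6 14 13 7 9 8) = [0, 1, 8, 12, 4, 6, 14, 9, 3, 10, 2, 5, 11, 7, 13] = (2 8 3 12 11 5 6 14 13 7 9 10)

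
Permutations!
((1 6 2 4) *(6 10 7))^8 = ((1 10 7 6 2 4))^8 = (1 7 2)(4 10 6)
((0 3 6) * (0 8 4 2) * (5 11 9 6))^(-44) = ((0 3 5 11 9 6 8 4 2))^(-44) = (0 3 5 11 9 6 8 4 2)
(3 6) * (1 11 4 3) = [0, 11, 2, 6, 3, 5, 1, 7, 8, 9, 10, 4] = (1 11 4 3 6)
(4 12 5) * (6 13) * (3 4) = (3 4 12 5)(6 13) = [0, 1, 2, 4, 12, 3, 13, 7, 8, 9, 10, 11, 5, 6]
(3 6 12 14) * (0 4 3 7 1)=(0 4 3 6 12 14 7 1)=[4, 0, 2, 6, 3, 5, 12, 1, 8, 9, 10, 11, 14, 13, 7]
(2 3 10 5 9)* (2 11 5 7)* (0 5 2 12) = (0 5 9 11 2 3 10 7 12) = [5, 1, 3, 10, 4, 9, 6, 12, 8, 11, 7, 2, 0]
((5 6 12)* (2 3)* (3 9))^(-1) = (2 3 9)(5 12 6)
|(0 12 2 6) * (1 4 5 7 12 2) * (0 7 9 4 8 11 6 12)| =|(0 2 12 1 8 11 6 7)(4 5 9)| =24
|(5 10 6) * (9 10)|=|(5 9 10 6)|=4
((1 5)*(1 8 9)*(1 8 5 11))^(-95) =((1 11)(8 9))^(-95) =(1 11)(8 9)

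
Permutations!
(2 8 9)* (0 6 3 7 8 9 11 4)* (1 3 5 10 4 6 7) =(0 7 8 11 6 5 10 4)(1 3)(2 9) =[7, 3, 9, 1, 0, 10, 5, 8, 11, 2, 4, 6]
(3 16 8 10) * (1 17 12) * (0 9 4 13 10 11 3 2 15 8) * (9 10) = (0 10 2 15 8 11 3 16)(1 17 12)(4 13 9) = [10, 17, 15, 16, 13, 5, 6, 7, 11, 4, 2, 3, 1, 9, 14, 8, 0, 12]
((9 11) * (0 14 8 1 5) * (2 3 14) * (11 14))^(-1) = (0 5 1 8 14 9 11 3 2)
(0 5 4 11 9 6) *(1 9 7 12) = (0 5 4 11 7 12 1 9 6) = [5, 9, 2, 3, 11, 4, 0, 12, 8, 6, 10, 7, 1]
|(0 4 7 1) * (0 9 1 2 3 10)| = 6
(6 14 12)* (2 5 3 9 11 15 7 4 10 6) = (2 5 3 9 11 15 7 4 10 6 14 12) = [0, 1, 5, 9, 10, 3, 14, 4, 8, 11, 6, 15, 2, 13, 12, 7]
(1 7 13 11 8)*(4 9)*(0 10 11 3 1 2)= (0 10 11 8 2)(1 7 13 3)(4 9)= [10, 7, 0, 1, 9, 5, 6, 13, 2, 4, 11, 8, 12, 3]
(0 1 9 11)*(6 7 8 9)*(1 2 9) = (0 2 9 11)(1 6 7 8) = [2, 6, 9, 3, 4, 5, 7, 8, 1, 11, 10, 0]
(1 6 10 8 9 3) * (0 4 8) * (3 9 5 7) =(0 4 8 5 7 3 1 6 10) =[4, 6, 2, 1, 8, 7, 10, 3, 5, 9, 0]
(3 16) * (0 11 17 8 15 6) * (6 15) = (0 11 17 8 6)(3 16) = [11, 1, 2, 16, 4, 5, 0, 7, 6, 9, 10, 17, 12, 13, 14, 15, 3, 8]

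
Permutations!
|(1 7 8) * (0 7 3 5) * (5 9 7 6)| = |(0 6 5)(1 3 9 7 8)| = 15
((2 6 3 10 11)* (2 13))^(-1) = ((2 6 3 10 11 13))^(-1) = (2 13 11 10 3 6)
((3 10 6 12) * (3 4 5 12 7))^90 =(12)(3 6)(7 10)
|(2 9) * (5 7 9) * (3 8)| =4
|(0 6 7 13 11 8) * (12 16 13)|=8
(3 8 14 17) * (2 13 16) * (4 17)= (2 13 16)(3 8 14 4 17)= [0, 1, 13, 8, 17, 5, 6, 7, 14, 9, 10, 11, 12, 16, 4, 15, 2, 3]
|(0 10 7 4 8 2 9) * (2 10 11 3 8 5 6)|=|(0 11 3 8 10 7 4 5 6 2 9)|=11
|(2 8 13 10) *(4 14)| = |(2 8 13 10)(4 14)| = 4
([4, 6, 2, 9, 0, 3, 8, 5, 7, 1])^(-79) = (0 4)(1 3 7 6 9 5 8)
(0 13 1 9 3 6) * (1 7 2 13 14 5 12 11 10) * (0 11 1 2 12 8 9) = (0 14 5 8 9 3 6 11 10 2 13 7 12 1) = [14, 0, 13, 6, 4, 8, 11, 12, 9, 3, 2, 10, 1, 7, 5]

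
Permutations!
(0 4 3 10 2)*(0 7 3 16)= [4, 1, 7, 10, 16, 5, 6, 3, 8, 9, 2, 11, 12, 13, 14, 15, 0]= (0 4 16)(2 7 3 10)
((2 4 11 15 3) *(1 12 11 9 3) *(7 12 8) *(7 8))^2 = (1 12 15 7 11)(2 9)(3 4) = ((1 7 12 11 15)(2 4 9 3))^2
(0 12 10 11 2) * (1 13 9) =[12, 13, 0, 3, 4, 5, 6, 7, 8, 1, 11, 2, 10, 9] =(0 12 10 11 2)(1 13 9)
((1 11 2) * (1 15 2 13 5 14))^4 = (15)(1 14 5 13 11) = ((1 11 13 5 14)(2 15))^4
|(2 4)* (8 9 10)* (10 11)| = 4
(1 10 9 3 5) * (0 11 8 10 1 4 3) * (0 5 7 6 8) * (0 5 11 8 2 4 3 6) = [8, 1, 4, 7, 6, 3, 2, 0, 10, 11, 9, 5] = (0 8 10 9 11 5 3 7)(2 4 6)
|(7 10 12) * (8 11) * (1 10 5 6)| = |(1 10 12 7 5 6)(8 11)| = 6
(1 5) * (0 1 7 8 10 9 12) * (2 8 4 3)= [1, 5, 8, 2, 3, 7, 6, 4, 10, 12, 9, 11, 0]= (0 1 5 7 4 3 2 8 10 9 12)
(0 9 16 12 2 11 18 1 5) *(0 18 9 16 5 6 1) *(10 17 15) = (0 16 12 2 11 9 5 18)(1 6)(10 17 15) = [16, 6, 11, 3, 4, 18, 1, 7, 8, 5, 17, 9, 2, 13, 14, 10, 12, 15, 0]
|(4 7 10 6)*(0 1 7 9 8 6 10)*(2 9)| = |(10)(0 1 7)(2 9 8 6 4)| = 15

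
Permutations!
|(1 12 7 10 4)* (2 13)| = |(1 12 7 10 4)(2 13)| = 10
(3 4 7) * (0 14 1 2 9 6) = (0 14 1 2 9 6)(3 4 7) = [14, 2, 9, 4, 7, 5, 0, 3, 8, 6, 10, 11, 12, 13, 1]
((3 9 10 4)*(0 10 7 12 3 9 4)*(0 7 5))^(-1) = (0 5 9 4 3 12 7 10)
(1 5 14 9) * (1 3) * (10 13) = (1 5 14 9 3)(10 13) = [0, 5, 2, 1, 4, 14, 6, 7, 8, 3, 13, 11, 12, 10, 9]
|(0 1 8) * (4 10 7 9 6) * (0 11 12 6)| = 10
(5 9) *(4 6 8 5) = [0, 1, 2, 3, 6, 9, 8, 7, 5, 4] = (4 6 8 5 9)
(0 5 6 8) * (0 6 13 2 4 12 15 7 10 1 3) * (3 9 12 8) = (0 5 13 2 4 8 6 3)(1 9 12 15 7 10) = [5, 9, 4, 0, 8, 13, 3, 10, 6, 12, 1, 11, 15, 2, 14, 7]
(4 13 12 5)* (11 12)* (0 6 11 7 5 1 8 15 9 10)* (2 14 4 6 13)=[13, 8, 14, 3, 2, 6, 11, 5, 15, 10, 0, 12, 1, 7, 4, 9]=(0 13 7 5 6 11 12 1 8 15 9 10)(2 14 4)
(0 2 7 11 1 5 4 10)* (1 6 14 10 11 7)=[2, 5, 1, 3, 11, 4, 14, 7, 8, 9, 0, 6, 12, 13, 10]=(0 2 1 5 4 11 6 14 10)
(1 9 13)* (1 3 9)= (3 9 13)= [0, 1, 2, 9, 4, 5, 6, 7, 8, 13, 10, 11, 12, 3]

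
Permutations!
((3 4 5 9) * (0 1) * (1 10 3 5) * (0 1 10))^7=(3 4 10)(5 9)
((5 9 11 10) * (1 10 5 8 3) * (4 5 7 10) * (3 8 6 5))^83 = ((1 4 3)(5 9 11 7 10 6))^83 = (1 3 4)(5 6 10 7 11 9)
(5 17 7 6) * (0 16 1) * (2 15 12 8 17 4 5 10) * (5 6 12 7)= (0 16 1)(2 15 7 12 8 17 5 4 6 10)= [16, 0, 15, 3, 6, 4, 10, 12, 17, 9, 2, 11, 8, 13, 14, 7, 1, 5]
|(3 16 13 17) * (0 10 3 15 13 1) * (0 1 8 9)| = |(0 10 3 16 8 9)(13 17 15)| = 6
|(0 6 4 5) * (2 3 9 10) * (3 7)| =20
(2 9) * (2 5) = (2 9 5) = [0, 1, 9, 3, 4, 2, 6, 7, 8, 5]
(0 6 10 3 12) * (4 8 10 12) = [6, 1, 2, 4, 8, 5, 12, 7, 10, 9, 3, 11, 0] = (0 6 12)(3 4 8 10)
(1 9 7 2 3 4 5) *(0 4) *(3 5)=(0 4 3)(1 9 7 2 5)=[4, 9, 5, 0, 3, 1, 6, 2, 8, 7]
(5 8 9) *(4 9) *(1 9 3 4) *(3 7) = (1 9 5 8)(3 4 7) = [0, 9, 2, 4, 7, 8, 6, 3, 1, 5]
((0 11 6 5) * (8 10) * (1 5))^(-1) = (0 5 1 6 11)(8 10)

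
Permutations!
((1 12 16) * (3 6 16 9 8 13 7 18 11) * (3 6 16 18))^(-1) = (1 16 3 7 13 8 9 12)(6 11 18)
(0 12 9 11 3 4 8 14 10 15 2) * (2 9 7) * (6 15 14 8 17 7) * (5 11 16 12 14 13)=(0 14 10 13 5 11 3 4 17 7 2)(6 15 9 16 12)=[14, 1, 0, 4, 17, 11, 15, 2, 8, 16, 13, 3, 6, 5, 10, 9, 12, 7]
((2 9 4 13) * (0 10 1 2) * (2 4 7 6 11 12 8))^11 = ((0 10 1 4 13)(2 9 7 6 11 12 8))^11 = (0 10 1 4 13)(2 11 9 12 7 8 6)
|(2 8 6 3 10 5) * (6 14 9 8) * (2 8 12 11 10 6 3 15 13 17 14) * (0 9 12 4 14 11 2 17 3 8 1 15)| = 16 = |(0 9 4 14 12 2 8 17 11 10 5 1 15 13 3 6)|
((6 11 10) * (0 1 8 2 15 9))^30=((0 1 8 2 15 9)(6 11 10))^30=(15)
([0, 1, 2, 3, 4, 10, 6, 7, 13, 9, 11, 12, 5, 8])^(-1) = [0, 1, 2, 3, 4, 12, 6, 7, 13, 9, 5, 10, 11, 8]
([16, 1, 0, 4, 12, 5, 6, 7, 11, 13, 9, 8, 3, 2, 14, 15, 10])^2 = (0 10 13)(2 16 9)(3 12 4)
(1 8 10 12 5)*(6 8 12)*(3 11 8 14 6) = (1 12 5)(3 11 8 10)(6 14) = [0, 12, 2, 11, 4, 1, 14, 7, 10, 9, 3, 8, 5, 13, 6]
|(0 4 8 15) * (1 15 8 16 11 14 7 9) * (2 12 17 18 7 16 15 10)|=24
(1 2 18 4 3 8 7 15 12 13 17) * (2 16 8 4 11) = (1 16 8 7 15 12 13 17)(2 18 11)(3 4) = [0, 16, 18, 4, 3, 5, 6, 15, 7, 9, 10, 2, 13, 17, 14, 12, 8, 1, 11]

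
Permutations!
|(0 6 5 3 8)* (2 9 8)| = |(0 6 5 3 2 9 8)| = 7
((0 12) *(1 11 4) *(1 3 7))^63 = (0 12)(1 3 11 7 4)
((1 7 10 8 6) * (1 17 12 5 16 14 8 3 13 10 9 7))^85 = (3 13 10)(5 16 14 8 6 17 12)(7 9)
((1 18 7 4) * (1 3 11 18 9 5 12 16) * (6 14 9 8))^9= (1 8 6 14 9 5 12 16)(3 4 7 18 11)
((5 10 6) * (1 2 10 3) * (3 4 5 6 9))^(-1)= (1 3 9 10 2)(4 5)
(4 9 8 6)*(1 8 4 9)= [0, 8, 2, 3, 1, 5, 9, 7, 6, 4]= (1 8 6 9 4)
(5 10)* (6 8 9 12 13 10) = (5 6 8 9 12 13 10) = [0, 1, 2, 3, 4, 6, 8, 7, 9, 12, 5, 11, 13, 10]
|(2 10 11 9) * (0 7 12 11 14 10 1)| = 14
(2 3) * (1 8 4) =(1 8 4)(2 3) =[0, 8, 3, 2, 1, 5, 6, 7, 4]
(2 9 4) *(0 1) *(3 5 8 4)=(0 1)(2 9 3 5 8 4)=[1, 0, 9, 5, 2, 8, 6, 7, 4, 3]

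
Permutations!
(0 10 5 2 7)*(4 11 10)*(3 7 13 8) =(0 4 11 10 5 2 13 8 3 7) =[4, 1, 13, 7, 11, 2, 6, 0, 3, 9, 5, 10, 12, 8]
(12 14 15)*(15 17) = (12 14 17 15) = [0, 1, 2, 3, 4, 5, 6, 7, 8, 9, 10, 11, 14, 13, 17, 12, 16, 15]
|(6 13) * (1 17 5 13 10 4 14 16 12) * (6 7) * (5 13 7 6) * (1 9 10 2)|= 30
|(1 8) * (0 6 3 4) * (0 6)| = 6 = |(1 8)(3 4 6)|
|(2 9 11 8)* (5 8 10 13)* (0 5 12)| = 9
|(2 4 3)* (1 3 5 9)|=|(1 3 2 4 5 9)|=6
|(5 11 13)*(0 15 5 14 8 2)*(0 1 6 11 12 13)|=11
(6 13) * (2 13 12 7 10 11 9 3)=[0, 1, 13, 2, 4, 5, 12, 10, 8, 3, 11, 9, 7, 6]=(2 13 6 12 7 10 11 9 3)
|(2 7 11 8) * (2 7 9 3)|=3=|(2 9 3)(7 11 8)|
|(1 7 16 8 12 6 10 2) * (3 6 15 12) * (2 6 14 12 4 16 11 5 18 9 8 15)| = |(1 7 11 5 18 9 8 3 14 12 2)(4 16 15)(6 10)| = 66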